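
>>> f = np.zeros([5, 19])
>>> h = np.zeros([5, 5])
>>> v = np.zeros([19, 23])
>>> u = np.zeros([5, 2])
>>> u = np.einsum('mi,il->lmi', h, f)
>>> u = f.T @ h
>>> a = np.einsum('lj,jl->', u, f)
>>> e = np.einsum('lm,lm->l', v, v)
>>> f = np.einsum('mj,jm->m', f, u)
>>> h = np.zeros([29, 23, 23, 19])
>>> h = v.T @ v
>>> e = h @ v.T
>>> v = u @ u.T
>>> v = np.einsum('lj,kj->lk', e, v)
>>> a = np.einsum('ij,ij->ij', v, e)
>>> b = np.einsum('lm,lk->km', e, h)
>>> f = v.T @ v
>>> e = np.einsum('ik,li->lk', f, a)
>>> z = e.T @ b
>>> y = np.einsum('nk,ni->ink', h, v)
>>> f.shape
(19, 19)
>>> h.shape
(23, 23)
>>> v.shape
(23, 19)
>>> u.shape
(19, 5)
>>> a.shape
(23, 19)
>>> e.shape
(23, 19)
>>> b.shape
(23, 19)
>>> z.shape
(19, 19)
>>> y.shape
(19, 23, 23)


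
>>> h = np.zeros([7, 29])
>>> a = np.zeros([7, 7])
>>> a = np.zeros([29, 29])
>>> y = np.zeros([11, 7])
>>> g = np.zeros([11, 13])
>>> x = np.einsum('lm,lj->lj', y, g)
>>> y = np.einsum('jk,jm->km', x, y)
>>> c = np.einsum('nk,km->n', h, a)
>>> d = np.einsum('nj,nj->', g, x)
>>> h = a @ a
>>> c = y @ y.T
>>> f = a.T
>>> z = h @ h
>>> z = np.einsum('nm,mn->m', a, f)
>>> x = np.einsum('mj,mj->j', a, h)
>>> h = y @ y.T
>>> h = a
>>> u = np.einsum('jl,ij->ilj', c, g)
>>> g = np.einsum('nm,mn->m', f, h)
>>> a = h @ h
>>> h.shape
(29, 29)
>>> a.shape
(29, 29)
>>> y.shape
(13, 7)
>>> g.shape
(29,)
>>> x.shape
(29,)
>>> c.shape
(13, 13)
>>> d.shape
()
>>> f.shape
(29, 29)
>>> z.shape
(29,)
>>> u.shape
(11, 13, 13)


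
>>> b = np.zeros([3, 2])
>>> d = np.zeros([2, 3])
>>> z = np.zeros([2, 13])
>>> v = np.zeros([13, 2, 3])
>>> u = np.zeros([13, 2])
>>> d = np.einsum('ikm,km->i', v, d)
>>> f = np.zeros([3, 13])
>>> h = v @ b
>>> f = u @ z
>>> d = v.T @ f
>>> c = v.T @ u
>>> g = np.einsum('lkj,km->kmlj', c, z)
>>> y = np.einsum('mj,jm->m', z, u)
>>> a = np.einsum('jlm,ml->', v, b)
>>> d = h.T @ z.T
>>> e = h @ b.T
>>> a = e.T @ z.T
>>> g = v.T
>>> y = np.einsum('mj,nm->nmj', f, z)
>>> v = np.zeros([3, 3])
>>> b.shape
(3, 2)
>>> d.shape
(2, 2, 2)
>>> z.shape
(2, 13)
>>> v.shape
(3, 3)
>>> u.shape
(13, 2)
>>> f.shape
(13, 13)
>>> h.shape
(13, 2, 2)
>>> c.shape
(3, 2, 2)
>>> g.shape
(3, 2, 13)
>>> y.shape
(2, 13, 13)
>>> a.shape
(3, 2, 2)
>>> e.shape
(13, 2, 3)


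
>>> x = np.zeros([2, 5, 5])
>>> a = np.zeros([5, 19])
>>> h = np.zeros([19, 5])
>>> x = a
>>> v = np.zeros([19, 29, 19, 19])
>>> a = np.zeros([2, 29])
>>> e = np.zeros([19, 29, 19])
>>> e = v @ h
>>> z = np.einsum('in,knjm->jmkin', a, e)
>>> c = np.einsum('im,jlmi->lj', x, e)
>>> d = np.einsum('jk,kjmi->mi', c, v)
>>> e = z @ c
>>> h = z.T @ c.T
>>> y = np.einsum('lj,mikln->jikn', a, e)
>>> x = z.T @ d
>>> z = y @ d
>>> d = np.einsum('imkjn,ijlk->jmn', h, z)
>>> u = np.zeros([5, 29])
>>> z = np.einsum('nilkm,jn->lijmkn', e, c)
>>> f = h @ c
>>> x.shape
(29, 2, 19, 5, 19)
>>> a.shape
(2, 29)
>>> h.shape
(29, 2, 19, 5, 29)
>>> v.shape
(19, 29, 19, 19)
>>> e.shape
(19, 5, 19, 2, 19)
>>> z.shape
(19, 5, 29, 19, 2, 19)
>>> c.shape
(29, 19)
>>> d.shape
(5, 2, 29)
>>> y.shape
(29, 5, 19, 19)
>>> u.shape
(5, 29)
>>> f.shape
(29, 2, 19, 5, 19)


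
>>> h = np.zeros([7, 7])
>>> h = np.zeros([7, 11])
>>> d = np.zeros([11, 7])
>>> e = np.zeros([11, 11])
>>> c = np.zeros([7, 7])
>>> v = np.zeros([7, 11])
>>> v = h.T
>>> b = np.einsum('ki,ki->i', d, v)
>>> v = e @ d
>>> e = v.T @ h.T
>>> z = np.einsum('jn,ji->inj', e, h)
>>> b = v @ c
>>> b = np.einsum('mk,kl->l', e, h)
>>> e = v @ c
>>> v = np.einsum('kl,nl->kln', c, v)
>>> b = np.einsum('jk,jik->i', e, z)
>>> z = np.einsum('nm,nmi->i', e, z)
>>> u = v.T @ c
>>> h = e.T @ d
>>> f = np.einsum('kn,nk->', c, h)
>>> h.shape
(7, 7)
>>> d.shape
(11, 7)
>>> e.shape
(11, 7)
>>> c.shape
(7, 7)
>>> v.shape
(7, 7, 11)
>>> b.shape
(7,)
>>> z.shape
(7,)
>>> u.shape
(11, 7, 7)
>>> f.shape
()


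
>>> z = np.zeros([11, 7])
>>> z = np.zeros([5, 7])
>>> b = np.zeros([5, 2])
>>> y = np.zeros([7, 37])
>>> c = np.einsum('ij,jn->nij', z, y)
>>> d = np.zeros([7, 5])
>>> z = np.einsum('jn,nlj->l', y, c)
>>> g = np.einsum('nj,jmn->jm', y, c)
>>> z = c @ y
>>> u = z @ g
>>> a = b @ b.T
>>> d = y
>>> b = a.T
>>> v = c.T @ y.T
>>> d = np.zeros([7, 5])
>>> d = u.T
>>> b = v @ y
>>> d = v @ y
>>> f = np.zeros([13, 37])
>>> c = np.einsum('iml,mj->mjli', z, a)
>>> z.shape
(37, 5, 37)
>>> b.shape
(7, 5, 37)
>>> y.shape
(7, 37)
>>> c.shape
(5, 5, 37, 37)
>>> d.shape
(7, 5, 37)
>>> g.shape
(37, 5)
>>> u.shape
(37, 5, 5)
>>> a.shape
(5, 5)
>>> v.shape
(7, 5, 7)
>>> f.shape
(13, 37)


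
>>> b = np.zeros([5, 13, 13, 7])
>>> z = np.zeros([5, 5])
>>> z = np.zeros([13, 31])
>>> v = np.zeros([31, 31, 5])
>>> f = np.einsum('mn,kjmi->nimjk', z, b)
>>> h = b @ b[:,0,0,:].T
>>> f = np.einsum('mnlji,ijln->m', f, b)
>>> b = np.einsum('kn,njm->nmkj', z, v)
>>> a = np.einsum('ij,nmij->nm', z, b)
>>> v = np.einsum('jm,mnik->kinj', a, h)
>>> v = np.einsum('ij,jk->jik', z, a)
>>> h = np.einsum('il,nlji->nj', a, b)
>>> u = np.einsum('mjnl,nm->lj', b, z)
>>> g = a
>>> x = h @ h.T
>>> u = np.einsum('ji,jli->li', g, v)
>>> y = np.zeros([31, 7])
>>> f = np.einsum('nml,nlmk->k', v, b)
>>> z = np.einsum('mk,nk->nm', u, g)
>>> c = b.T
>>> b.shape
(31, 5, 13, 31)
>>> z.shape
(31, 13)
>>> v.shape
(31, 13, 5)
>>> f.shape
(31,)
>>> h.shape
(31, 13)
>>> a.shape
(31, 5)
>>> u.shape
(13, 5)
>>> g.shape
(31, 5)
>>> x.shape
(31, 31)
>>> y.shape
(31, 7)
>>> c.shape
(31, 13, 5, 31)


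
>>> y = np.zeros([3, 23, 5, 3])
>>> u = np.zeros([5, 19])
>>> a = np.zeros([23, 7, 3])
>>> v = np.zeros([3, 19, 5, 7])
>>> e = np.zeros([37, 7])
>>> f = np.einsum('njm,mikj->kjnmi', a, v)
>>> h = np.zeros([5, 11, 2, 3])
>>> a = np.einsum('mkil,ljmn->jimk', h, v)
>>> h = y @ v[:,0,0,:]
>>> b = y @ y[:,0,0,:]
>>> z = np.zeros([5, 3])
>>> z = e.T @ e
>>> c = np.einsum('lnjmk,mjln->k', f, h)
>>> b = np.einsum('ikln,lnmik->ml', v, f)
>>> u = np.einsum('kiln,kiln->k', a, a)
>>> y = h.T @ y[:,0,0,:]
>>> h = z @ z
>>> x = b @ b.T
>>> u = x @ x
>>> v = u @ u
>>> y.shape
(7, 5, 23, 3)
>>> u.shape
(23, 23)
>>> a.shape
(19, 2, 5, 11)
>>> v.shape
(23, 23)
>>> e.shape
(37, 7)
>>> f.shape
(5, 7, 23, 3, 19)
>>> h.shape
(7, 7)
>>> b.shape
(23, 5)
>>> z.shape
(7, 7)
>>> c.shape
(19,)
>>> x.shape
(23, 23)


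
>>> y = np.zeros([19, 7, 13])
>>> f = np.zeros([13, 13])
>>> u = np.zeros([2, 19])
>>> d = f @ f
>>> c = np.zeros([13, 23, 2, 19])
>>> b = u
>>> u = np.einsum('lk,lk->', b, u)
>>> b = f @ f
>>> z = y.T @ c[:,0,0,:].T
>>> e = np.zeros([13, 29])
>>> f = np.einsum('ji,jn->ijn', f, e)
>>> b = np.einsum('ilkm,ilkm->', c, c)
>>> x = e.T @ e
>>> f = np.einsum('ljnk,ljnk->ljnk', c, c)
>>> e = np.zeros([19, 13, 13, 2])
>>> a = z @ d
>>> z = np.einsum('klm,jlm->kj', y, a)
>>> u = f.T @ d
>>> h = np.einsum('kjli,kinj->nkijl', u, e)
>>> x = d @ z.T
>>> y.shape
(19, 7, 13)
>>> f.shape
(13, 23, 2, 19)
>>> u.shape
(19, 2, 23, 13)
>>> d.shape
(13, 13)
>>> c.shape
(13, 23, 2, 19)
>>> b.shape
()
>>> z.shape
(19, 13)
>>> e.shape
(19, 13, 13, 2)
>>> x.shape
(13, 19)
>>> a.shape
(13, 7, 13)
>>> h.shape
(13, 19, 13, 2, 23)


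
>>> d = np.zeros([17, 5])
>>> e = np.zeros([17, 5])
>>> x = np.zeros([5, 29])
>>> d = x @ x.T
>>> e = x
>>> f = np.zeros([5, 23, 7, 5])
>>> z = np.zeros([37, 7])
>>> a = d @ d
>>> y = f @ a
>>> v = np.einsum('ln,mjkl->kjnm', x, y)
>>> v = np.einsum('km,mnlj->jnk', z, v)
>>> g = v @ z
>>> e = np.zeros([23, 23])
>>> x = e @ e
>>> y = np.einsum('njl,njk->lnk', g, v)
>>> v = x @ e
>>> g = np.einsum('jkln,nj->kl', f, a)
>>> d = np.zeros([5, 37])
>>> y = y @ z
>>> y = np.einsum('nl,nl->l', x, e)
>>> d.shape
(5, 37)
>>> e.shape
(23, 23)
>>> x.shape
(23, 23)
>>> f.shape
(5, 23, 7, 5)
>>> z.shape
(37, 7)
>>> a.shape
(5, 5)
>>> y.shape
(23,)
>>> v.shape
(23, 23)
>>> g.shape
(23, 7)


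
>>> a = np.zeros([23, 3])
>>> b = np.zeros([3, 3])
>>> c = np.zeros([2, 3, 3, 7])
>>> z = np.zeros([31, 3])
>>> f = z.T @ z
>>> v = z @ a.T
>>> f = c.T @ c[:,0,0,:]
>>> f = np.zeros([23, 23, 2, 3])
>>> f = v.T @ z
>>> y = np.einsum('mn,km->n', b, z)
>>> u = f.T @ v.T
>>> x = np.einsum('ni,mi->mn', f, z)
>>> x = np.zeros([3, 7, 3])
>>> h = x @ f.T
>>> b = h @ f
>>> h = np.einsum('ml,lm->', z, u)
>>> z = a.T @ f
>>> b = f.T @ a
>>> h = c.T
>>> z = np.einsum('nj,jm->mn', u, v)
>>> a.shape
(23, 3)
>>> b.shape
(3, 3)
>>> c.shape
(2, 3, 3, 7)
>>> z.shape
(23, 3)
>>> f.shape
(23, 3)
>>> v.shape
(31, 23)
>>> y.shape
(3,)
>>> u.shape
(3, 31)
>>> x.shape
(3, 7, 3)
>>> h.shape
(7, 3, 3, 2)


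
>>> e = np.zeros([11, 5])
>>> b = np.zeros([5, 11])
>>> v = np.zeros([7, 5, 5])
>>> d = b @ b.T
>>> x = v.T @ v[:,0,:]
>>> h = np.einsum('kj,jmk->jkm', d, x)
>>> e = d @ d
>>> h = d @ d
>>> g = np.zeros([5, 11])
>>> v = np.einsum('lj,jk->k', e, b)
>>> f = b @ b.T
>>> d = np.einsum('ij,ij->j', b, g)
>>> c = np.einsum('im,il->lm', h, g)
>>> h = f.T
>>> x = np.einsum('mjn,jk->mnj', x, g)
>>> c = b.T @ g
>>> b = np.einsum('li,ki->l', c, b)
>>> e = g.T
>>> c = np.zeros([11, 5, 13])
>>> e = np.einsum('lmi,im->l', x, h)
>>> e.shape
(5,)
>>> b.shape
(11,)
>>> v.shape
(11,)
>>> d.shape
(11,)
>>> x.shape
(5, 5, 5)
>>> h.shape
(5, 5)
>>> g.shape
(5, 11)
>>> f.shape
(5, 5)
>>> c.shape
(11, 5, 13)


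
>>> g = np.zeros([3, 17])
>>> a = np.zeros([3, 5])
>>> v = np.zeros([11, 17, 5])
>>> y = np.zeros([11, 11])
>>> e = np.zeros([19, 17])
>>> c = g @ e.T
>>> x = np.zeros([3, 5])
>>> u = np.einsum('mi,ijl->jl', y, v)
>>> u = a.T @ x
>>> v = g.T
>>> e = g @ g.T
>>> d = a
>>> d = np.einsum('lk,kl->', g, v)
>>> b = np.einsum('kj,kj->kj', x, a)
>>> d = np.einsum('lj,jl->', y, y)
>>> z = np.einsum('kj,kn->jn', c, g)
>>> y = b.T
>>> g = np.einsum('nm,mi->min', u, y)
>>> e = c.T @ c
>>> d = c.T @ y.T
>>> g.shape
(5, 3, 5)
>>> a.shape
(3, 5)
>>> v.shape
(17, 3)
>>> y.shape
(5, 3)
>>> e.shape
(19, 19)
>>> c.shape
(3, 19)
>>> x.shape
(3, 5)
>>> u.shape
(5, 5)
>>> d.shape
(19, 5)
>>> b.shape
(3, 5)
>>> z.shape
(19, 17)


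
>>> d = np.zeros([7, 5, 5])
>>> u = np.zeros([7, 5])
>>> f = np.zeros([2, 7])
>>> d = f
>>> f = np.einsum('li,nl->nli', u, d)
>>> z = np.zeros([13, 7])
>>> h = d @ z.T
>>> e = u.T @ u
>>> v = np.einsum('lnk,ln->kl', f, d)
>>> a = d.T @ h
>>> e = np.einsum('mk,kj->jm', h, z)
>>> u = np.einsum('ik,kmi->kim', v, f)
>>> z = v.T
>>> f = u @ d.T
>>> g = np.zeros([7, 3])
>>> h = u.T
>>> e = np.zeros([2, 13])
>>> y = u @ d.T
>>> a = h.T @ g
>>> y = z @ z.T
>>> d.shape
(2, 7)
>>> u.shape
(2, 5, 7)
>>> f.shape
(2, 5, 2)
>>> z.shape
(2, 5)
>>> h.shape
(7, 5, 2)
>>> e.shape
(2, 13)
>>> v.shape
(5, 2)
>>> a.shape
(2, 5, 3)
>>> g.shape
(7, 3)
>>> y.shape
(2, 2)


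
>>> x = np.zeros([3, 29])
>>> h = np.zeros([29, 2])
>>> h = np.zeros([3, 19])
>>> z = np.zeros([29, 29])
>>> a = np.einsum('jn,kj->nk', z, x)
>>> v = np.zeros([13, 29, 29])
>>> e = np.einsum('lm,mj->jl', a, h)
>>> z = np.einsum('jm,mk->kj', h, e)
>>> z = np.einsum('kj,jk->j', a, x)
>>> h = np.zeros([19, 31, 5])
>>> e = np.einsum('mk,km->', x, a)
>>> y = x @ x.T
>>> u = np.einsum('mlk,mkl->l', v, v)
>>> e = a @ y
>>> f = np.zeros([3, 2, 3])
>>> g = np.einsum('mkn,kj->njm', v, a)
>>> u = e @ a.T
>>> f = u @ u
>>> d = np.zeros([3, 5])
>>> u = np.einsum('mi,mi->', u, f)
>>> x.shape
(3, 29)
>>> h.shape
(19, 31, 5)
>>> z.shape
(3,)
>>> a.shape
(29, 3)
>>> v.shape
(13, 29, 29)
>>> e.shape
(29, 3)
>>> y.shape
(3, 3)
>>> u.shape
()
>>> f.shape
(29, 29)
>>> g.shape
(29, 3, 13)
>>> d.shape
(3, 5)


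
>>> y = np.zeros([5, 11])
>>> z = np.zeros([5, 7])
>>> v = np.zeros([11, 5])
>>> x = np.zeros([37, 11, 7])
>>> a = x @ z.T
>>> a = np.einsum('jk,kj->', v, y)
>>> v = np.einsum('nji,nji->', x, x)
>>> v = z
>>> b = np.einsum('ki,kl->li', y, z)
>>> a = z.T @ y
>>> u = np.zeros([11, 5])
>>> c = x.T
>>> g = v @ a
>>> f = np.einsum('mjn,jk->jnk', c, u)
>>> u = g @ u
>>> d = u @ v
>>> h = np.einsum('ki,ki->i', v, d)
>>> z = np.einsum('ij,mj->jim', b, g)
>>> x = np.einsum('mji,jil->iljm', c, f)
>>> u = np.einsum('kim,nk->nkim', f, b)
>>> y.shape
(5, 11)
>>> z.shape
(11, 7, 5)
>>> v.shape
(5, 7)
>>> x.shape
(37, 5, 11, 7)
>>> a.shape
(7, 11)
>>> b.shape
(7, 11)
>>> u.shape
(7, 11, 37, 5)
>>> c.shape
(7, 11, 37)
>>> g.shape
(5, 11)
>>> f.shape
(11, 37, 5)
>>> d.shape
(5, 7)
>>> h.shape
(7,)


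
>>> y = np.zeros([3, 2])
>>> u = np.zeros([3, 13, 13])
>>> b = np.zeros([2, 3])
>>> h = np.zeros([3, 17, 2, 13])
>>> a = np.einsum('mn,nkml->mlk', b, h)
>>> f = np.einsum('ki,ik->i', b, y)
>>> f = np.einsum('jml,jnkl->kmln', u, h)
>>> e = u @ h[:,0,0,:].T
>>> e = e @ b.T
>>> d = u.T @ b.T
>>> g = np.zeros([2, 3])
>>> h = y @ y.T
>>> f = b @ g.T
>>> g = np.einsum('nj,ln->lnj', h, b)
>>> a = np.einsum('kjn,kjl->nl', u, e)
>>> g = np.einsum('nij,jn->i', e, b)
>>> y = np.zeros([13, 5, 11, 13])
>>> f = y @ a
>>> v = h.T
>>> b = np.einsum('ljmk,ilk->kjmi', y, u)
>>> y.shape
(13, 5, 11, 13)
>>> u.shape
(3, 13, 13)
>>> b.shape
(13, 5, 11, 3)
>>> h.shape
(3, 3)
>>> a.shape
(13, 2)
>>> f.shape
(13, 5, 11, 2)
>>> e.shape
(3, 13, 2)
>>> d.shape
(13, 13, 2)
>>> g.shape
(13,)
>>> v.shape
(3, 3)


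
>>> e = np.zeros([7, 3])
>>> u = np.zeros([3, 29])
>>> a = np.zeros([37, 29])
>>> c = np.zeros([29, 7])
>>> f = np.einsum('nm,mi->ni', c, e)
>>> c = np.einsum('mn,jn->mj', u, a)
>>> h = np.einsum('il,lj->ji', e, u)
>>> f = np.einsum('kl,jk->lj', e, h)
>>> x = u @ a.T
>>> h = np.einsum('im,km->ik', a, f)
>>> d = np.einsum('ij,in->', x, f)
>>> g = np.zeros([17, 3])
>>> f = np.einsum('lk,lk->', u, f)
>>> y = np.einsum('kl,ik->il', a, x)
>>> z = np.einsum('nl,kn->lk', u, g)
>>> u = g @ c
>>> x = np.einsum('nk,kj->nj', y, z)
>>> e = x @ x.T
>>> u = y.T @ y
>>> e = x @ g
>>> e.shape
(3, 3)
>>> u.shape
(29, 29)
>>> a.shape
(37, 29)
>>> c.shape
(3, 37)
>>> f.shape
()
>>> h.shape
(37, 3)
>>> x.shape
(3, 17)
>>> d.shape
()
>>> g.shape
(17, 3)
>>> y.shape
(3, 29)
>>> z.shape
(29, 17)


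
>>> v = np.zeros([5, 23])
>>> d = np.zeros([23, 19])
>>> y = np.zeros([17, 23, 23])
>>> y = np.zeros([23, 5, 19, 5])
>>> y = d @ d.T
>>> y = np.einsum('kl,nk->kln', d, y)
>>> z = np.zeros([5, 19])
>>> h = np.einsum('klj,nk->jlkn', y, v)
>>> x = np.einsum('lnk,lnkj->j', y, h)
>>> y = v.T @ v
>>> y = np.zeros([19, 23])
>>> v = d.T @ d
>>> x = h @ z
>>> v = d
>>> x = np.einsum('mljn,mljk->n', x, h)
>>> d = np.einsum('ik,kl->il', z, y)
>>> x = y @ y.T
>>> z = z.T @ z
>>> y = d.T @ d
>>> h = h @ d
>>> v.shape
(23, 19)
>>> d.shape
(5, 23)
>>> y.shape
(23, 23)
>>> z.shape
(19, 19)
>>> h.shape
(23, 19, 23, 23)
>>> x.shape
(19, 19)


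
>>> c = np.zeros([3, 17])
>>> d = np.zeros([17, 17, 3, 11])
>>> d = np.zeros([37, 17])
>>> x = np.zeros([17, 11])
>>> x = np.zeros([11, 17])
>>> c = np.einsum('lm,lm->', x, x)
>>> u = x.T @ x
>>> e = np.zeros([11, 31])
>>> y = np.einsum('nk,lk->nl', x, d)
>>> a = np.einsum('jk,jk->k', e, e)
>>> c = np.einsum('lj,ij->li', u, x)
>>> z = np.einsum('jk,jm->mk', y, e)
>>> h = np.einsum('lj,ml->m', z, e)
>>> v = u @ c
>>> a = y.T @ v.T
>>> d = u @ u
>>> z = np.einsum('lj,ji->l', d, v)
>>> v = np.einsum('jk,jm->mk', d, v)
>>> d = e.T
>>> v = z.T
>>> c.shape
(17, 11)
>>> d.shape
(31, 11)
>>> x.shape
(11, 17)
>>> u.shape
(17, 17)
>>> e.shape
(11, 31)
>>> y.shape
(11, 37)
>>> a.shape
(37, 17)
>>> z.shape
(17,)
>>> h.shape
(11,)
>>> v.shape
(17,)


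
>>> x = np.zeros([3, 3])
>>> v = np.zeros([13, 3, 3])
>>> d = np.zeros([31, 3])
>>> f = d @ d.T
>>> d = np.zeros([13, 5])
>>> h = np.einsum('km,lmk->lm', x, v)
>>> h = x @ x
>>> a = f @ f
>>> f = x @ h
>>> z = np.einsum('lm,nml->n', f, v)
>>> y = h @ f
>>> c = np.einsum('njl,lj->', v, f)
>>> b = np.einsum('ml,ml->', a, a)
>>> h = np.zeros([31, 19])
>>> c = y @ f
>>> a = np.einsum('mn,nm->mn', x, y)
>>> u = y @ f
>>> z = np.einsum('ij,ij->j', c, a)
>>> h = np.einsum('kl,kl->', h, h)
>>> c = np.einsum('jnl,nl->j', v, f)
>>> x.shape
(3, 3)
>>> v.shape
(13, 3, 3)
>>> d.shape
(13, 5)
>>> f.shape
(3, 3)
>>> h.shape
()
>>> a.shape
(3, 3)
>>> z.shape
(3,)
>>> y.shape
(3, 3)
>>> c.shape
(13,)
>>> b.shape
()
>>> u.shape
(3, 3)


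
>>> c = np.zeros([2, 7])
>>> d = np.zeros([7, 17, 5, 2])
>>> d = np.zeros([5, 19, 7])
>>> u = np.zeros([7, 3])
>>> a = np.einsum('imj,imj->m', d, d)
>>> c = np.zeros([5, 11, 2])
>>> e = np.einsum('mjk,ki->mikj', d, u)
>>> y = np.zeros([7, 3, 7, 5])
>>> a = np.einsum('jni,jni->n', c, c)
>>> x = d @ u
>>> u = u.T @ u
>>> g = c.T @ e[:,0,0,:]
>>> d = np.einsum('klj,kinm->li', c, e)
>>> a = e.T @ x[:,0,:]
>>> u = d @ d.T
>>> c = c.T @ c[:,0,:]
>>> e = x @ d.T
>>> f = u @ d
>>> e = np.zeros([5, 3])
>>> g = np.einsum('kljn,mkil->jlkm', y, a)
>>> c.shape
(2, 11, 2)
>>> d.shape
(11, 3)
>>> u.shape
(11, 11)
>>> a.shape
(19, 7, 3, 3)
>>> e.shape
(5, 3)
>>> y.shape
(7, 3, 7, 5)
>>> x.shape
(5, 19, 3)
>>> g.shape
(7, 3, 7, 19)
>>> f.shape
(11, 3)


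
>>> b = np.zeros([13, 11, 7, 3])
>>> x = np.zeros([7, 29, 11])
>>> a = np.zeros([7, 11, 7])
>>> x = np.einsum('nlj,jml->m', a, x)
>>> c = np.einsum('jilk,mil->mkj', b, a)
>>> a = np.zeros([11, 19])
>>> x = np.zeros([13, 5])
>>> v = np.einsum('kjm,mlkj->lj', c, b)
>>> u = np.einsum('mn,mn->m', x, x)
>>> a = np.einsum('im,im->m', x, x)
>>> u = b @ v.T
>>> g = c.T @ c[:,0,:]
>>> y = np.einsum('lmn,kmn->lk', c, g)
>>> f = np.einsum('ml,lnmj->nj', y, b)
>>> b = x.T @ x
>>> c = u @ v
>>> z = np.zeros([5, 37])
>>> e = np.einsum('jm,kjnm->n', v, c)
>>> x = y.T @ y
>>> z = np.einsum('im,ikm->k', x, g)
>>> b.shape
(5, 5)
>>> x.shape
(13, 13)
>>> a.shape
(5,)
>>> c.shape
(13, 11, 7, 3)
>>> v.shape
(11, 3)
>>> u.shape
(13, 11, 7, 11)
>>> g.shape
(13, 3, 13)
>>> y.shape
(7, 13)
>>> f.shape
(11, 3)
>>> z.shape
(3,)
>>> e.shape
(7,)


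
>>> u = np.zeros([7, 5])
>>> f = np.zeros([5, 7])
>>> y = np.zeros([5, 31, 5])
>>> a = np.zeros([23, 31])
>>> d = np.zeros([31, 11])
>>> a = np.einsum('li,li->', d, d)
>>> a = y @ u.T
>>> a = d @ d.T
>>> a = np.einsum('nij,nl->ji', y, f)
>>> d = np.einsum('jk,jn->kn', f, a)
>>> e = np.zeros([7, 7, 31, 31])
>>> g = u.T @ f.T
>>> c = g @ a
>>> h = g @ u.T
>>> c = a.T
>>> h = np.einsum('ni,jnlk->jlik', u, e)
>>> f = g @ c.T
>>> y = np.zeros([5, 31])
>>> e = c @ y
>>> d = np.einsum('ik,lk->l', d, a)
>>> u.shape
(7, 5)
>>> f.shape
(5, 31)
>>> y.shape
(5, 31)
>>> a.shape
(5, 31)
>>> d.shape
(5,)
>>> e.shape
(31, 31)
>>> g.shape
(5, 5)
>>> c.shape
(31, 5)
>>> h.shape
(7, 31, 5, 31)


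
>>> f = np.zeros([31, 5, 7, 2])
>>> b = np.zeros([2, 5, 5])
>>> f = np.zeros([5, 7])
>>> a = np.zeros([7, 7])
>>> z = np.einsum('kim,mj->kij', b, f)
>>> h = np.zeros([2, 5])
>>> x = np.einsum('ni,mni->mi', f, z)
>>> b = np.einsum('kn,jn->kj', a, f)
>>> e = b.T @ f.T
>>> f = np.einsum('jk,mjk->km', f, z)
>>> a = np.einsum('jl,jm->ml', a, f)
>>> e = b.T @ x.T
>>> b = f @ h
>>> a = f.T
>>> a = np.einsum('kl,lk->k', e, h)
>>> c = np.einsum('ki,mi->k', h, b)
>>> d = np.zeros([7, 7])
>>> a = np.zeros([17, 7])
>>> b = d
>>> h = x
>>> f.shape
(7, 2)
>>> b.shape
(7, 7)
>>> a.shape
(17, 7)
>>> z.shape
(2, 5, 7)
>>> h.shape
(2, 7)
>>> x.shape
(2, 7)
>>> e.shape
(5, 2)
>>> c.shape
(2,)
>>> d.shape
(7, 7)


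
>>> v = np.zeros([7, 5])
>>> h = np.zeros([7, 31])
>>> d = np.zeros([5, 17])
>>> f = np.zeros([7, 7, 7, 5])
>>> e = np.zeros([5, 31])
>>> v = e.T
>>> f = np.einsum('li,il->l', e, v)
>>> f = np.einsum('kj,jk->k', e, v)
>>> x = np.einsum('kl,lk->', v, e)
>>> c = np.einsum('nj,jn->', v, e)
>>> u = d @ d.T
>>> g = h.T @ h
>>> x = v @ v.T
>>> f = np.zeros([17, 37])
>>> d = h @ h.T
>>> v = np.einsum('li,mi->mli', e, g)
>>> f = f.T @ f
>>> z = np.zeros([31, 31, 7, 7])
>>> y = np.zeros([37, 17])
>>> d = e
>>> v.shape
(31, 5, 31)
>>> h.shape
(7, 31)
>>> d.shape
(5, 31)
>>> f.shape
(37, 37)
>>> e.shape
(5, 31)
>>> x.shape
(31, 31)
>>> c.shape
()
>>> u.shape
(5, 5)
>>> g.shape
(31, 31)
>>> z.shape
(31, 31, 7, 7)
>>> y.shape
(37, 17)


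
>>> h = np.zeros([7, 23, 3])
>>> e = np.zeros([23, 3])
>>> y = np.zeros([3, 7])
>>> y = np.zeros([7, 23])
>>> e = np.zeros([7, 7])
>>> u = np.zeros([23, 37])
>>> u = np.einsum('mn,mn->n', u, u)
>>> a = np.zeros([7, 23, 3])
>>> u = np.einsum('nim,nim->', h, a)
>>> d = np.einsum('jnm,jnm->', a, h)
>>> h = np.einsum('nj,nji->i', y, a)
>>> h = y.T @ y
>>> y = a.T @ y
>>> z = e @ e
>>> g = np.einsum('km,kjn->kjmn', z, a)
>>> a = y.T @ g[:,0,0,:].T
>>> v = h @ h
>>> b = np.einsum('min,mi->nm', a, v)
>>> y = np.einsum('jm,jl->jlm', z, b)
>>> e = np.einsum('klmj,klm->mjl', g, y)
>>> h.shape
(23, 23)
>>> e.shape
(7, 3, 23)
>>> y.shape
(7, 23, 7)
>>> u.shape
()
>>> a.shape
(23, 23, 7)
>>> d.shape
()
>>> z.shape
(7, 7)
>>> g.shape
(7, 23, 7, 3)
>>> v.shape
(23, 23)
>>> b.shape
(7, 23)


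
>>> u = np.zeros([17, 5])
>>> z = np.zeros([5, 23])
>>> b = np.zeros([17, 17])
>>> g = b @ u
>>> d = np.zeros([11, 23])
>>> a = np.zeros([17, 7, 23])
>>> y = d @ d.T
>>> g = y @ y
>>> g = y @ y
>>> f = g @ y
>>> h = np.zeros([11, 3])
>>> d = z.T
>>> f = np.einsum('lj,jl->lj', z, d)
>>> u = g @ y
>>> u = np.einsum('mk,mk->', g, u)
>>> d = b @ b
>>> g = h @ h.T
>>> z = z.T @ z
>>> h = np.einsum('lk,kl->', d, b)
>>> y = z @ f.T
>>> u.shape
()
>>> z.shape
(23, 23)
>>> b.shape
(17, 17)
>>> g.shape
(11, 11)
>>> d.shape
(17, 17)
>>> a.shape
(17, 7, 23)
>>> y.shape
(23, 5)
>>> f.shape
(5, 23)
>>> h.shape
()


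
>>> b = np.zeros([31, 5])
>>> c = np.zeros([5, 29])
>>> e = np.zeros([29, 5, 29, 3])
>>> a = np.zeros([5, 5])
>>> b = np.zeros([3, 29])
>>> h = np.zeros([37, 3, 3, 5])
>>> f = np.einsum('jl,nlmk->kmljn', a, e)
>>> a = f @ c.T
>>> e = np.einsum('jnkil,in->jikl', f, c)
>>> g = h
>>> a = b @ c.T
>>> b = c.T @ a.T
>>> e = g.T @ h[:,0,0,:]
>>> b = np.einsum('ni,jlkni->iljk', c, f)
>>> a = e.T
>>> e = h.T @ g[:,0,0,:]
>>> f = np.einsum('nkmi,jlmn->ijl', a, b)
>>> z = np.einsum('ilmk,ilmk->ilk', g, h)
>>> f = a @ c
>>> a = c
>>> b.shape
(29, 29, 3, 5)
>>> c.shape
(5, 29)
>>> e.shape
(5, 3, 3, 5)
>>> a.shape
(5, 29)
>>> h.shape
(37, 3, 3, 5)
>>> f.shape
(5, 3, 3, 29)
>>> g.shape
(37, 3, 3, 5)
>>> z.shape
(37, 3, 5)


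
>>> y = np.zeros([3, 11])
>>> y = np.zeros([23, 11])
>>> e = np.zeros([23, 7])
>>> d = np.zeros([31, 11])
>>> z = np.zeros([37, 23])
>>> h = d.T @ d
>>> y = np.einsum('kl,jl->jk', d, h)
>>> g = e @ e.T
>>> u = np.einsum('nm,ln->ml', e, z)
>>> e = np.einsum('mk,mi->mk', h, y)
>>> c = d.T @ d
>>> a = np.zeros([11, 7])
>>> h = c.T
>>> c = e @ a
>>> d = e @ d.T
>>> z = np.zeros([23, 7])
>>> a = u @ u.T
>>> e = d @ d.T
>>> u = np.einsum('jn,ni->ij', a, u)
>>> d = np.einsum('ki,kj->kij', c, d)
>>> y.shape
(11, 31)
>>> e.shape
(11, 11)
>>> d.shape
(11, 7, 31)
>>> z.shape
(23, 7)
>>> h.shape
(11, 11)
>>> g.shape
(23, 23)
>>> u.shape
(37, 7)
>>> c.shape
(11, 7)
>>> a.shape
(7, 7)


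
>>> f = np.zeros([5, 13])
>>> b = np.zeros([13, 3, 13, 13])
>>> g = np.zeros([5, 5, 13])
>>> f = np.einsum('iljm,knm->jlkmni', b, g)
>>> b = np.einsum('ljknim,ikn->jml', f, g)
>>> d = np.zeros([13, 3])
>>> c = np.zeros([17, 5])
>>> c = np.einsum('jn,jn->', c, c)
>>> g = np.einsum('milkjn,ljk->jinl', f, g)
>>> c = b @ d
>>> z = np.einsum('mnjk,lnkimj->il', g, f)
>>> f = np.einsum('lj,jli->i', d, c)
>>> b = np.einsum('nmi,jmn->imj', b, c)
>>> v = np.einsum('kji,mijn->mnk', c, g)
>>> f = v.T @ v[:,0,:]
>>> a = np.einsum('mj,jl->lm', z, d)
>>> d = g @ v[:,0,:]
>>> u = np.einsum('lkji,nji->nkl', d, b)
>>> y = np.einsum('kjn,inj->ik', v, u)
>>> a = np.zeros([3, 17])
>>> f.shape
(3, 5, 3)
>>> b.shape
(13, 13, 3)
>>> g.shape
(5, 3, 13, 5)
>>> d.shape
(5, 3, 13, 3)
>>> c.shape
(3, 13, 3)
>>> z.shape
(13, 13)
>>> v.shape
(5, 5, 3)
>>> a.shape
(3, 17)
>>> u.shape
(13, 3, 5)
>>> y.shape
(13, 5)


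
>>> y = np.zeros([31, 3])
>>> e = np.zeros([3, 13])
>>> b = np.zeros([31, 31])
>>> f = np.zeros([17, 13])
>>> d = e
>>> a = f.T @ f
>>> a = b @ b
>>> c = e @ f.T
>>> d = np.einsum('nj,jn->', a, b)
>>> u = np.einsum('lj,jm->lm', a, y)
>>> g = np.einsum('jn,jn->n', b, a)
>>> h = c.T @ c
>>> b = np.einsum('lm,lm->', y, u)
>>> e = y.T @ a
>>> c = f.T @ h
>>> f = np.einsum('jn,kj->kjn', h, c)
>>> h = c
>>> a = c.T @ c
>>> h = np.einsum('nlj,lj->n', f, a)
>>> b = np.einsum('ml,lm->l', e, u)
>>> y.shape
(31, 3)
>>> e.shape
(3, 31)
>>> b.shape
(31,)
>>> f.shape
(13, 17, 17)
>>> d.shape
()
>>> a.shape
(17, 17)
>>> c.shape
(13, 17)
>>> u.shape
(31, 3)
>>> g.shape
(31,)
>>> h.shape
(13,)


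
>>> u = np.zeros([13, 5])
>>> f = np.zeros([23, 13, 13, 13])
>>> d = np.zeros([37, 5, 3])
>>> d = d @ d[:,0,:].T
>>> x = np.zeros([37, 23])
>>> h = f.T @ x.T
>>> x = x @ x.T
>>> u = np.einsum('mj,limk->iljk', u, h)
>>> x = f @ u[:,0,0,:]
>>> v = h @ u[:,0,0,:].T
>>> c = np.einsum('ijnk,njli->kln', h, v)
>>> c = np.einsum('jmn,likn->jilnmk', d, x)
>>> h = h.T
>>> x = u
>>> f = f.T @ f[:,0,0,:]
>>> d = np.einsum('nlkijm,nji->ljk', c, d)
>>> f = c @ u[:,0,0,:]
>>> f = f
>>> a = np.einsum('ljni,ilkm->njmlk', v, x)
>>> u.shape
(13, 13, 5, 37)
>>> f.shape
(37, 13, 23, 37, 5, 37)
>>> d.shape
(13, 5, 23)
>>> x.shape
(13, 13, 5, 37)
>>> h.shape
(37, 13, 13, 13)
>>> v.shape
(13, 13, 13, 13)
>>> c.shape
(37, 13, 23, 37, 5, 13)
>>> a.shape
(13, 13, 37, 13, 5)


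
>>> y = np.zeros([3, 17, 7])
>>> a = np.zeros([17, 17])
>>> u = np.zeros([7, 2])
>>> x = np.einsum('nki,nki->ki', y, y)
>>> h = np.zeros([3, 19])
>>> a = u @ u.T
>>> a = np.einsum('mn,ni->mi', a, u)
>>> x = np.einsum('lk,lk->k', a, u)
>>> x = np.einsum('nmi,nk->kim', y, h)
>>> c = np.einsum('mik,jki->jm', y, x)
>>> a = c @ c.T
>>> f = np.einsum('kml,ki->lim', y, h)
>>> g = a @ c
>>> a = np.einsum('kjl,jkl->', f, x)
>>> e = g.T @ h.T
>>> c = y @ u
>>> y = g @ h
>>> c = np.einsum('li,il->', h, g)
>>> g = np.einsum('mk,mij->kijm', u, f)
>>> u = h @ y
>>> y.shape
(19, 19)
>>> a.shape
()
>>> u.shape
(3, 19)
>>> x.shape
(19, 7, 17)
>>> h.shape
(3, 19)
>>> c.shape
()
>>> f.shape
(7, 19, 17)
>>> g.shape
(2, 19, 17, 7)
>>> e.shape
(3, 3)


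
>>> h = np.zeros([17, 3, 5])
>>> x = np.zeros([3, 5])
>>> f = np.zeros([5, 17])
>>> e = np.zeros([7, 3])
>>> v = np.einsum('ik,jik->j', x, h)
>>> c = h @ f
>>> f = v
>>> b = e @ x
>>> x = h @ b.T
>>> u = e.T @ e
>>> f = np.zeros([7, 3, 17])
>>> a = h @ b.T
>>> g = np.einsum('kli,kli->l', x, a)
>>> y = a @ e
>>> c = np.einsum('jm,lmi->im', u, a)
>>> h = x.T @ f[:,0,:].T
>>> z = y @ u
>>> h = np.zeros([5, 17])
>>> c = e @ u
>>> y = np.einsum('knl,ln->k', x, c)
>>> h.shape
(5, 17)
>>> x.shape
(17, 3, 7)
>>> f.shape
(7, 3, 17)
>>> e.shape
(7, 3)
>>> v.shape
(17,)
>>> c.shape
(7, 3)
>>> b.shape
(7, 5)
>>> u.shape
(3, 3)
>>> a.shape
(17, 3, 7)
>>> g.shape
(3,)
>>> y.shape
(17,)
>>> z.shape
(17, 3, 3)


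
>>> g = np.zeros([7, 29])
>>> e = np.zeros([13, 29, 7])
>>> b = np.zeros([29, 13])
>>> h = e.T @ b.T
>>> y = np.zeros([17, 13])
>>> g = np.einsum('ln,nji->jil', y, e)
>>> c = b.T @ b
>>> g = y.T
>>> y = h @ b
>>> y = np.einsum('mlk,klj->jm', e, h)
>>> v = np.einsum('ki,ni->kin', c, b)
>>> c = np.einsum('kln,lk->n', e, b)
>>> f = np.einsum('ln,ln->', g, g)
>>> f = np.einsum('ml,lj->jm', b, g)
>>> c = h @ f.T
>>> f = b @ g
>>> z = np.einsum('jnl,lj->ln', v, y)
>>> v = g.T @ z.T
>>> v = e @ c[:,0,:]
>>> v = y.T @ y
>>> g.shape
(13, 17)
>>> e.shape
(13, 29, 7)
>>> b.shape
(29, 13)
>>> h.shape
(7, 29, 29)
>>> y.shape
(29, 13)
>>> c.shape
(7, 29, 17)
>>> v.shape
(13, 13)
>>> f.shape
(29, 17)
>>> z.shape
(29, 13)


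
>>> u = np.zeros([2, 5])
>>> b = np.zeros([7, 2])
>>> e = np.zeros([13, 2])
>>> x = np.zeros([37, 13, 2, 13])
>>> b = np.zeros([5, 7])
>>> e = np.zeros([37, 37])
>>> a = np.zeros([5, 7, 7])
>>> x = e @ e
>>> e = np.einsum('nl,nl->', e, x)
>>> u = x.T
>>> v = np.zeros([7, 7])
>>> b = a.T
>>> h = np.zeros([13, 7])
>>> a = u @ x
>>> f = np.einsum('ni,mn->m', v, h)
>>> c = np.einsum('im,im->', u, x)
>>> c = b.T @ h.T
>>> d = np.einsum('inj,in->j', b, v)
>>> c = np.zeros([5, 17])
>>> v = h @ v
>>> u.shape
(37, 37)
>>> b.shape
(7, 7, 5)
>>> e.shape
()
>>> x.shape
(37, 37)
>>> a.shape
(37, 37)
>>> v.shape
(13, 7)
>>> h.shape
(13, 7)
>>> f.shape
(13,)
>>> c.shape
(5, 17)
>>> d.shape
(5,)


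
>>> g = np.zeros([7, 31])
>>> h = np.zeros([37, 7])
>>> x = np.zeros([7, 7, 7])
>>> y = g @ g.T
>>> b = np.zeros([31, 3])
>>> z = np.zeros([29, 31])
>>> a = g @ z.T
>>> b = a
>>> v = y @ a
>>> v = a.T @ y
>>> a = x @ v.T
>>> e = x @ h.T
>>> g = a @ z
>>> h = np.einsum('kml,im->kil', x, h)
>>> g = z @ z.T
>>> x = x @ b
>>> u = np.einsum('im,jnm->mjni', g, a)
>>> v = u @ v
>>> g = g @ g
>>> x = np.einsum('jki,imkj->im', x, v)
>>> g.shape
(29, 29)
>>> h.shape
(7, 37, 7)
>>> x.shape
(29, 7)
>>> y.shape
(7, 7)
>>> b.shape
(7, 29)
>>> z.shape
(29, 31)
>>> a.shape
(7, 7, 29)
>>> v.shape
(29, 7, 7, 7)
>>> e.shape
(7, 7, 37)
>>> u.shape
(29, 7, 7, 29)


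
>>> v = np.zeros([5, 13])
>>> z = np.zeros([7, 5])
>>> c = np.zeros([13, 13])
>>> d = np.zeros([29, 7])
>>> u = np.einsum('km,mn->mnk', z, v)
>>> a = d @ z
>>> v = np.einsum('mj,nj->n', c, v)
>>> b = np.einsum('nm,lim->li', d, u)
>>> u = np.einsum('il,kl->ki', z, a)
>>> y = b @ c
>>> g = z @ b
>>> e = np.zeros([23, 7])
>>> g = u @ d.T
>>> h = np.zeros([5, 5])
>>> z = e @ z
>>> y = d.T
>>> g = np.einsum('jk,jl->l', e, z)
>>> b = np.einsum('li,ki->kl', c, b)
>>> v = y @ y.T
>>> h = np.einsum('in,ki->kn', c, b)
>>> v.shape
(7, 7)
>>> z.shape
(23, 5)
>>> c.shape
(13, 13)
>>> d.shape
(29, 7)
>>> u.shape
(29, 7)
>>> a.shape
(29, 5)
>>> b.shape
(5, 13)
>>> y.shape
(7, 29)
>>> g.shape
(5,)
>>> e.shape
(23, 7)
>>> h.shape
(5, 13)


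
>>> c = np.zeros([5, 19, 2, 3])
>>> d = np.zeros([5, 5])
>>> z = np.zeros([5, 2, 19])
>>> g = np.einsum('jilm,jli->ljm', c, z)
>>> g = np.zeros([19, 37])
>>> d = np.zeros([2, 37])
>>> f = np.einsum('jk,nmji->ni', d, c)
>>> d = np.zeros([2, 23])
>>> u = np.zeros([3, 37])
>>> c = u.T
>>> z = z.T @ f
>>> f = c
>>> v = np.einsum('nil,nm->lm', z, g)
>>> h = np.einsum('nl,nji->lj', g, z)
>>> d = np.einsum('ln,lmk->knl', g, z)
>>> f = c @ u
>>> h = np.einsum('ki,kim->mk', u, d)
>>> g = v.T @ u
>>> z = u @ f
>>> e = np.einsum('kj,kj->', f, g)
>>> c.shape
(37, 3)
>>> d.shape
(3, 37, 19)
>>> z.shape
(3, 37)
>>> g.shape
(37, 37)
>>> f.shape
(37, 37)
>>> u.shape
(3, 37)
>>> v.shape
(3, 37)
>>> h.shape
(19, 3)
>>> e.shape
()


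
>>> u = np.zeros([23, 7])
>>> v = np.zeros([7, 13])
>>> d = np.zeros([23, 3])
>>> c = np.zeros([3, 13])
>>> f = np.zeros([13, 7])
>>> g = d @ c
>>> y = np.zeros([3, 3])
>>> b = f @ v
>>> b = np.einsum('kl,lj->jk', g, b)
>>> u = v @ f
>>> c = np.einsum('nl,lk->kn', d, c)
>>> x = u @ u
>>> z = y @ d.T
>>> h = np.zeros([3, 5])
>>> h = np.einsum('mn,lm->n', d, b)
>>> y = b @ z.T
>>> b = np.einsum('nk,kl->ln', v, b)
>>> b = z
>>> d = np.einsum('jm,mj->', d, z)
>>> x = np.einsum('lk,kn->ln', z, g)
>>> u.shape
(7, 7)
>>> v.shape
(7, 13)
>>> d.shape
()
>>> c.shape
(13, 23)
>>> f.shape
(13, 7)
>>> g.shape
(23, 13)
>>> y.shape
(13, 3)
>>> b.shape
(3, 23)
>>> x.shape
(3, 13)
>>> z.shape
(3, 23)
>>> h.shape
(3,)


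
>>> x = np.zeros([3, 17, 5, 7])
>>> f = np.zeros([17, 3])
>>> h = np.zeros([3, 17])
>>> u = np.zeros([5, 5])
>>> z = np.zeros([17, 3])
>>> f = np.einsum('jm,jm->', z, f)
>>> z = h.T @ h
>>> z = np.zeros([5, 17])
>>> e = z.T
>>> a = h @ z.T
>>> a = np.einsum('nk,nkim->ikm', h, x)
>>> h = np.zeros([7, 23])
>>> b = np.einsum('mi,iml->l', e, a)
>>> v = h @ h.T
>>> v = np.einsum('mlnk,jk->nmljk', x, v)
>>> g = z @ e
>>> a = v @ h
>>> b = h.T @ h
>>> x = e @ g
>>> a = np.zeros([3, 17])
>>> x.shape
(17, 5)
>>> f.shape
()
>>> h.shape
(7, 23)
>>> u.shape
(5, 5)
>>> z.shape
(5, 17)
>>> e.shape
(17, 5)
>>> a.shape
(3, 17)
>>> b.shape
(23, 23)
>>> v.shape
(5, 3, 17, 7, 7)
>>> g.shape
(5, 5)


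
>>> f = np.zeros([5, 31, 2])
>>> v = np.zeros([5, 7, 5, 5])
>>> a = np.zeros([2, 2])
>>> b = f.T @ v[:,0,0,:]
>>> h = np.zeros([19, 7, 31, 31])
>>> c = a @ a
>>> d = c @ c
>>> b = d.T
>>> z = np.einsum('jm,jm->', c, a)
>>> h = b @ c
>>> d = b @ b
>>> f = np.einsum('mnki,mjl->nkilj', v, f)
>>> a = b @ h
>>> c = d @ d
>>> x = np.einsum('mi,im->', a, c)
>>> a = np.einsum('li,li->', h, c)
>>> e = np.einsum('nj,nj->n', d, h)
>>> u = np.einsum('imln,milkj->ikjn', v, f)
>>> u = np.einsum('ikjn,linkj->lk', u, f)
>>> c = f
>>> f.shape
(7, 5, 5, 2, 31)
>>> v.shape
(5, 7, 5, 5)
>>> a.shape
()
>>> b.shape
(2, 2)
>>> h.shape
(2, 2)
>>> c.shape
(7, 5, 5, 2, 31)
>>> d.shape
(2, 2)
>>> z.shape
()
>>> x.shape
()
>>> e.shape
(2,)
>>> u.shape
(7, 2)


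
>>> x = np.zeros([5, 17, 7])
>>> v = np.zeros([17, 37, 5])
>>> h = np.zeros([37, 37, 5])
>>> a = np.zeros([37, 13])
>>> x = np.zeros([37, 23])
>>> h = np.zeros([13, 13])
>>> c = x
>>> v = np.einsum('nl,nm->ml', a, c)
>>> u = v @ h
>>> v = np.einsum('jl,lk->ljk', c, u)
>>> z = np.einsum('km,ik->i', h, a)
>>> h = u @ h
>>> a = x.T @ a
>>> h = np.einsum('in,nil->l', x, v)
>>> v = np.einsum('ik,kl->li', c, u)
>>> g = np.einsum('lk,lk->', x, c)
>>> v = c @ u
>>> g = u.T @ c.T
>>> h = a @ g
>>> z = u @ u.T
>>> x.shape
(37, 23)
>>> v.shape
(37, 13)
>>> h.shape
(23, 37)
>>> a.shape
(23, 13)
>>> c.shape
(37, 23)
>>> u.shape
(23, 13)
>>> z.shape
(23, 23)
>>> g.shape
(13, 37)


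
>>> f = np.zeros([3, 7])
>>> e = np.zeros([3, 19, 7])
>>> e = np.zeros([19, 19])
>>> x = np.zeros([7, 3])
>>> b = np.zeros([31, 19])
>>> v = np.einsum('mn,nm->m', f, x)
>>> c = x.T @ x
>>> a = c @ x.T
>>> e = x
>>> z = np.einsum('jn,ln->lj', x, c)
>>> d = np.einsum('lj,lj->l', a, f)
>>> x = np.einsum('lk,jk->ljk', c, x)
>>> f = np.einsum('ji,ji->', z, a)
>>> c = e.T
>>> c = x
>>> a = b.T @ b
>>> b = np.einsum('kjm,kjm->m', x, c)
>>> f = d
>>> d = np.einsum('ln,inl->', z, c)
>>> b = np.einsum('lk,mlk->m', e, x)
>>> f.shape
(3,)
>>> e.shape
(7, 3)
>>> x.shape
(3, 7, 3)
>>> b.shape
(3,)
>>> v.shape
(3,)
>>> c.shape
(3, 7, 3)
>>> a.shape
(19, 19)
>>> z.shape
(3, 7)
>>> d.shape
()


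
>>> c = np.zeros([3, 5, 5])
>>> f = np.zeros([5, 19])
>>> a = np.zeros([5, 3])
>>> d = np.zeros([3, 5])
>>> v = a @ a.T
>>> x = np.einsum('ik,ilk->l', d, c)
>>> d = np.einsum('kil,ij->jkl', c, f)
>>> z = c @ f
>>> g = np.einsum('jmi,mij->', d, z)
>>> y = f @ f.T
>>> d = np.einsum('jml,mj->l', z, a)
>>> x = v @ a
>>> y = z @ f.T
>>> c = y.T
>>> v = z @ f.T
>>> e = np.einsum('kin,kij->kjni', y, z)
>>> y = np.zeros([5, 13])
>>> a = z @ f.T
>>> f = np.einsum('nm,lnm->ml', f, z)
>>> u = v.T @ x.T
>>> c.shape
(5, 5, 3)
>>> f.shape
(19, 3)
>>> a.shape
(3, 5, 5)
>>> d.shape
(19,)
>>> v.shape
(3, 5, 5)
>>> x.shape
(5, 3)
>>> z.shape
(3, 5, 19)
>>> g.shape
()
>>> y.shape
(5, 13)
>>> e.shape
(3, 19, 5, 5)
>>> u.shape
(5, 5, 5)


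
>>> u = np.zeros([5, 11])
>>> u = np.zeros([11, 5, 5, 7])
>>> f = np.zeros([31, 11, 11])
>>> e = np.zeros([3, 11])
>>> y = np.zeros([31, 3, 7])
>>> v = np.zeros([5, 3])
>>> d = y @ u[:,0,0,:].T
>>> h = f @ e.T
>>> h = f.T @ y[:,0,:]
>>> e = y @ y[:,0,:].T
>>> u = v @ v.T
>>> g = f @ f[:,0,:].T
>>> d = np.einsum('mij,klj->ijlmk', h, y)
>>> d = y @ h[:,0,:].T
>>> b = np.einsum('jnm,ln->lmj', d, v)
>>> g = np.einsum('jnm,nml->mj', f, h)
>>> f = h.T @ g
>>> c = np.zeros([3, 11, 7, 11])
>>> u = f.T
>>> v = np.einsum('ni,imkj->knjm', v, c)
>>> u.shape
(31, 11, 7)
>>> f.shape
(7, 11, 31)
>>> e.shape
(31, 3, 31)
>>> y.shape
(31, 3, 7)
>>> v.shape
(7, 5, 11, 11)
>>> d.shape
(31, 3, 11)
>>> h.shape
(11, 11, 7)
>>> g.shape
(11, 31)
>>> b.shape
(5, 11, 31)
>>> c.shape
(3, 11, 7, 11)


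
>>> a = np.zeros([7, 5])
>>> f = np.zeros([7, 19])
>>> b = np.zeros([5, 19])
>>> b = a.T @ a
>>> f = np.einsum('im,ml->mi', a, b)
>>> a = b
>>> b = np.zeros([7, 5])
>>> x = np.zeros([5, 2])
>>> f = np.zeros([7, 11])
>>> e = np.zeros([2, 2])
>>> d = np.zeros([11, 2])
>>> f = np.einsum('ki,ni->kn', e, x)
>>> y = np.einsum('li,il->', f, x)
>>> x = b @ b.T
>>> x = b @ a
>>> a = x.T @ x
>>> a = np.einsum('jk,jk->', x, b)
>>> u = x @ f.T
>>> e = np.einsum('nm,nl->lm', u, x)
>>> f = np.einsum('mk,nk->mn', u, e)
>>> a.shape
()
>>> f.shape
(7, 5)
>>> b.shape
(7, 5)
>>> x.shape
(7, 5)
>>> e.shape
(5, 2)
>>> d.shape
(11, 2)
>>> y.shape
()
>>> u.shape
(7, 2)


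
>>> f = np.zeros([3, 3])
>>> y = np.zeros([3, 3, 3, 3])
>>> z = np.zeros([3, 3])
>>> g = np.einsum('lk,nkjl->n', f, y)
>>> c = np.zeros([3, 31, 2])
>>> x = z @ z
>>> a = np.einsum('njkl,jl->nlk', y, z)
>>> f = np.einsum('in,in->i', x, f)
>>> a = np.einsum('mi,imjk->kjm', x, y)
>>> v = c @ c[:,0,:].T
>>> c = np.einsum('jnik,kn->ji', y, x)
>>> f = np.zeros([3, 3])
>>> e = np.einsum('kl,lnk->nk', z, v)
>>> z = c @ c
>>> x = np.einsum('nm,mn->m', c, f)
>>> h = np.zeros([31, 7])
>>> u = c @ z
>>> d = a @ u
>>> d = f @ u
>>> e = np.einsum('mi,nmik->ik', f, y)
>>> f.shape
(3, 3)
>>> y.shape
(3, 3, 3, 3)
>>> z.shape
(3, 3)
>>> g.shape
(3,)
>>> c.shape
(3, 3)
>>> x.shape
(3,)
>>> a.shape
(3, 3, 3)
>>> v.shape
(3, 31, 3)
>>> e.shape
(3, 3)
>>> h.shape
(31, 7)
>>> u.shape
(3, 3)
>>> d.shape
(3, 3)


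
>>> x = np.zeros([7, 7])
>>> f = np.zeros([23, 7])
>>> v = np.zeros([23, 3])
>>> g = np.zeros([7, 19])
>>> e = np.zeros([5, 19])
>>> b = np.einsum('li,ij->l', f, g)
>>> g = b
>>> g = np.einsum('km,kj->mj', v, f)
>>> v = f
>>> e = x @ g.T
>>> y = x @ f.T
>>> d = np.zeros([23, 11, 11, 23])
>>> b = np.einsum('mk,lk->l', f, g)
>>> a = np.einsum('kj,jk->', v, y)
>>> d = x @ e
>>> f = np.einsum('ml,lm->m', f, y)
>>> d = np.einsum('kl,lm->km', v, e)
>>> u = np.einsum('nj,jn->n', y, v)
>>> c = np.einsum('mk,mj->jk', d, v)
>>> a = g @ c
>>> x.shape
(7, 7)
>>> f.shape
(23,)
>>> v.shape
(23, 7)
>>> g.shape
(3, 7)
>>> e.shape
(7, 3)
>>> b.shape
(3,)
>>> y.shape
(7, 23)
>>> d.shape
(23, 3)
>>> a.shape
(3, 3)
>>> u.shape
(7,)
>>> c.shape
(7, 3)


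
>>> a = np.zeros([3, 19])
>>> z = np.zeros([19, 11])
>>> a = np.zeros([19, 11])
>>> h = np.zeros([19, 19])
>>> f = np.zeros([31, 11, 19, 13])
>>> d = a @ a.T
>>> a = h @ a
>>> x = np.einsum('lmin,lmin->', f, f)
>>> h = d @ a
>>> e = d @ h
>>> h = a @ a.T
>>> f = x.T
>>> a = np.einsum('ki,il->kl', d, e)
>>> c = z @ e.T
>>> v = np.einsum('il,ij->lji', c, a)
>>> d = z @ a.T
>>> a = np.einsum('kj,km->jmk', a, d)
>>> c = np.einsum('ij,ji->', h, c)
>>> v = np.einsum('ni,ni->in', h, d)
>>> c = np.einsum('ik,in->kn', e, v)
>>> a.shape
(11, 19, 19)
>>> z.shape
(19, 11)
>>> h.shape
(19, 19)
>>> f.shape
()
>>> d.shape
(19, 19)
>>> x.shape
()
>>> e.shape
(19, 11)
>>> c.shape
(11, 19)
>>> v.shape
(19, 19)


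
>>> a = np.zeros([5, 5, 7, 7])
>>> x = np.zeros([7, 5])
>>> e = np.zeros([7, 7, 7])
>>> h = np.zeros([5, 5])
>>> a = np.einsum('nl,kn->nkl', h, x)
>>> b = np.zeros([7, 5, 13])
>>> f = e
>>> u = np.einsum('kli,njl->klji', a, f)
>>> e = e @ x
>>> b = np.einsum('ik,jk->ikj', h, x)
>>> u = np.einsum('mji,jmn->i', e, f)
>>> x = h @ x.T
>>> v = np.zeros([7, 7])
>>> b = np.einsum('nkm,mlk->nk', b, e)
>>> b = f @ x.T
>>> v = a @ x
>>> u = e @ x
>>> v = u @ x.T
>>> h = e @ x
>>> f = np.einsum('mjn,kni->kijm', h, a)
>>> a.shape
(5, 7, 5)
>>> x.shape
(5, 7)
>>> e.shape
(7, 7, 5)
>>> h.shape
(7, 7, 7)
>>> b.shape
(7, 7, 5)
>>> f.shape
(5, 5, 7, 7)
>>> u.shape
(7, 7, 7)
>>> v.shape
(7, 7, 5)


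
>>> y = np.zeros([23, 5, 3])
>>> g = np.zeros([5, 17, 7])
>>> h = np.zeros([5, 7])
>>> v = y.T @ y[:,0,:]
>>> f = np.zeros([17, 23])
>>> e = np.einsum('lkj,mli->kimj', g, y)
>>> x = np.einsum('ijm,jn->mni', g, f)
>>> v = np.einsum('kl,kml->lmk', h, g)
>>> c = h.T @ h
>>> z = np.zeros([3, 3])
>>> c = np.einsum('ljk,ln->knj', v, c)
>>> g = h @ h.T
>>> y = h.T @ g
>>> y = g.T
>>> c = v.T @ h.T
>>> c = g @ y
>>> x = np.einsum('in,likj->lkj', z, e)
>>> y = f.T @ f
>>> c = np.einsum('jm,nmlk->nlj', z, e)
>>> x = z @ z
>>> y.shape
(23, 23)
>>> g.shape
(5, 5)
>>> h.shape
(5, 7)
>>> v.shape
(7, 17, 5)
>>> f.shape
(17, 23)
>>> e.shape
(17, 3, 23, 7)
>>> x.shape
(3, 3)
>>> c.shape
(17, 23, 3)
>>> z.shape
(3, 3)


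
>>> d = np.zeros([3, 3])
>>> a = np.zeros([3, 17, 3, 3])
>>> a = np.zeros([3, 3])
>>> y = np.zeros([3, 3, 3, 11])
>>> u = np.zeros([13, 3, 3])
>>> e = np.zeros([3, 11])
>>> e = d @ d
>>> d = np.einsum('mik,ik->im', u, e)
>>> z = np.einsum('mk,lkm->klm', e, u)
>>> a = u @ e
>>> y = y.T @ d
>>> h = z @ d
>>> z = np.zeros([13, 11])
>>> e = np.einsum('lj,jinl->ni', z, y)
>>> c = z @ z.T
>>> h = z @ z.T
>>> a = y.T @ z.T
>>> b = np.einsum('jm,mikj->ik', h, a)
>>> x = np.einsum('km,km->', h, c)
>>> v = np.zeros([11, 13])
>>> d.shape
(3, 13)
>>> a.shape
(13, 3, 3, 13)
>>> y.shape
(11, 3, 3, 13)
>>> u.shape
(13, 3, 3)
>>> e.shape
(3, 3)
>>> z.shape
(13, 11)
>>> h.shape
(13, 13)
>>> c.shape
(13, 13)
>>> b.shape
(3, 3)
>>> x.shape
()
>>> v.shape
(11, 13)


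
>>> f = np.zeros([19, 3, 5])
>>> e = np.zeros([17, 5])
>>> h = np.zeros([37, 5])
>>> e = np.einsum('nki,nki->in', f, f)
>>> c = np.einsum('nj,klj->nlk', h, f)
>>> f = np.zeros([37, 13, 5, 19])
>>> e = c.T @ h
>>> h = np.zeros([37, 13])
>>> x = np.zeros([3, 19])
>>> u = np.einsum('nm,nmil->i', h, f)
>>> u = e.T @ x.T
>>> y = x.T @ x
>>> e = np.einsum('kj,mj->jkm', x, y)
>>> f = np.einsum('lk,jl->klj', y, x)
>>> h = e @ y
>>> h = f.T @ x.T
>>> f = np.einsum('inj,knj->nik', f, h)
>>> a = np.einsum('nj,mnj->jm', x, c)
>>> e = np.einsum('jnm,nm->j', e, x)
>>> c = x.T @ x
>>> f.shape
(19, 19, 3)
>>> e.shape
(19,)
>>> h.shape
(3, 19, 3)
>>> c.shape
(19, 19)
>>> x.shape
(3, 19)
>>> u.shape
(5, 3, 3)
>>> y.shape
(19, 19)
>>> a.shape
(19, 37)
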